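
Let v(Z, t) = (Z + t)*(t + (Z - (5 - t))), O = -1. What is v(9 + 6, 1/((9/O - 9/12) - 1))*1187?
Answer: 321085874/1849 ≈ 1.7365e+5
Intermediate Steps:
v(Z, t) = (Z + t)*(-5 + Z + 2*t) (v(Z, t) = (Z + t)*(t + (Z + (-5 + t))) = (Z + t)*(t + (-5 + Z + t)) = (Z + t)*(-5 + Z + 2*t))
v(9 + 6, 1/((9/O - 9/12) - 1))*1187 = ((9 + 6)² - 5*(9 + 6) - 5/((9/(-1) - 9/12) - 1) + 2*(1/((9/(-1) - 9/12) - 1))² + 3*(9 + 6)/((9/(-1) - 9/12) - 1))*1187 = (15² - 5*15 - 5/((9*(-1) - 9*1/12) - 1) + 2*(1/((9*(-1) - 9*1/12) - 1))² + 3*15/((9*(-1) - 9*1/12) - 1))*1187 = (225 - 75 - 5/((-9 - ¾) - 1) + 2*(1/((-9 - ¾) - 1))² + 3*15/((-9 - ¾) - 1))*1187 = (225 - 75 - 5/(-39/4 - 1) + 2*(1/(-39/4 - 1))² + 3*15/(-39/4 - 1))*1187 = (225 - 75 - 5/(-43/4) + 2*(1/(-43/4))² + 3*15/(-43/4))*1187 = (225 - 75 - 5*(-4/43) + 2*(-4/43)² + 3*15*(-4/43))*1187 = (225 - 75 + 20/43 + 2*(16/1849) - 180/43)*1187 = (225 - 75 + 20/43 + 32/1849 - 180/43)*1187 = (270502/1849)*1187 = 321085874/1849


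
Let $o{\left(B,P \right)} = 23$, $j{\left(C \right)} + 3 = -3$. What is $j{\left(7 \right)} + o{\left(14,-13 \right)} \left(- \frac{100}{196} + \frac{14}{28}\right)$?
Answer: $- \frac{611}{98} \approx -6.2347$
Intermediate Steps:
$j{\left(C \right)} = -6$ ($j{\left(C \right)} = -3 - 3 = -6$)
$j{\left(7 \right)} + o{\left(14,-13 \right)} \left(- \frac{100}{196} + \frac{14}{28}\right) = -6 + 23 \left(- \frac{100}{196} + \frac{14}{28}\right) = -6 + 23 \left(\left(-100\right) \frac{1}{196} + 14 \cdot \frac{1}{28}\right) = -6 + 23 \left(- \frac{25}{49} + \frac{1}{2}\right) = -6 + 23 \left(- \frac{1}{98}\right) = -6 - \frac{23}{98} = - \frac{611}{98}$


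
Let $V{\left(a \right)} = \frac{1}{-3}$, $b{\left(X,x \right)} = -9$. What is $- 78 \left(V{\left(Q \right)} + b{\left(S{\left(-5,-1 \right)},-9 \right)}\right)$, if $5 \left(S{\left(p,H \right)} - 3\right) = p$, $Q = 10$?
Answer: $728$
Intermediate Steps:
$S{\left(p,H \right)} = 3 + \frac{p}{5}$
$V{\left(a \right)} = - \frac{1}{3}$
$- 78 \left(V{\left(Q \right)} + b{\left(S{\left(-5,-1 \right)},-9 \right)}\right) = - 78 \left(- \frac{1}{3} - 9\right) = \left(-78\right) \left(- \frac{28}{3}\right) = 728$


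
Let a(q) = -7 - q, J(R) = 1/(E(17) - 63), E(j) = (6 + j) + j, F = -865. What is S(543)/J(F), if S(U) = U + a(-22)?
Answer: -12834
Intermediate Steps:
E(j) = 6 + 2*j
J(R) = -1/23 (J(R) = 1/((6 + 2*17) - 63) = 1/((6 + 34) - 63) = 1/(40 - 63) = 1/(-23) = -1/23)
S(U) = 15 + U (S(U) = U + (-7 - 1*(-22)) = U + (-7 + 22) = U + 15 = 15 + U)
S(543)/J(F) = (15 + 543)/(-1/23) = 558*(-23) = -12834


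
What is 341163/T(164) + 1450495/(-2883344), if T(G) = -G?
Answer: -245982042563/118217104 ≈ -2080.8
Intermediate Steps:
341163/T(164) + 1450495/(-2883344) = 341163/((-1*164)) + 1450495/(-2883344) = 341163/(-164) + 1450495*(-1/2883344) = 341163*(-1/164) - 1450495/2883344 = -341163/164 - 1450495/2883344 = -245982042563/118217104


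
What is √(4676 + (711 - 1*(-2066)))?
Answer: √7453 ≈ 86.331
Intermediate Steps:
√(4676 + (711 - 1*(-2066))) = √(4676 + (711 + 2066)) = √(4676 + 2777) = √7453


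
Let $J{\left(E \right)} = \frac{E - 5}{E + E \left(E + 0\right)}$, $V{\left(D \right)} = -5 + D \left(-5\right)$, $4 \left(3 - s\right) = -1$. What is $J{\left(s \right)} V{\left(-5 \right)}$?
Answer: $- \frac{560}{221} \approx -2.5339$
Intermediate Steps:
$s = \frac{13}{4}$ ($s = 3 - - \frac{1}{4} = 3 + \frac{1}{4} = \frac{13}{4} \approx 3.25$)
$V{\left(D \right)} = -5 - 5 D$
$J{\left(E \right)} = \frac{-5 + E}{E + E^{2}}$ ($J{\left(E \right)} = \frac{-5 + E}{E + E E} = \frac{-5 + E}{E + E^{2}}$)
$J{\left(s \right)} V{\left(-5 \right)} = \frac{-5 + \frac{13}{4}}{\frac{13}{4} \left(1 + \frac{13}{4}\right)} \left(-5 - -25\right) = \frac{4}{13} \frac{1}{\frac{17}{4}} \left(- \frac{7}{4}\right) \left(-5 + 25\right) = \frac{4}{13} \cdot \frac{4}{17} \left(- \frac{7}{4}\right) 20 = \left(- \frac{28}{221}\right) 20 = - \frac{560}{221}$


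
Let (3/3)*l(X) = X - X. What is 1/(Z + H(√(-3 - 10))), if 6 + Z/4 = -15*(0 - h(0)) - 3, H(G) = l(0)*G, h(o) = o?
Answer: -1/36 ≈ -0.027778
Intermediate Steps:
l(X) = 0 (l(X) = X - X = 0)
H(G) = 0 (H(G) = 0*G = 0)
Z = -36 (Z = -24 + 4*(-15*(0 - 1*0) - 3) = -24 + 4*(-15*(0 + 0) - 3) = -24 + 4*(-15*0 - 3) = -24 + 4*(0 - 3) = -24 + 4*(-3) = -24 - 12 = -36)
1/(Z + H(√(-3 - 10))) = 1/(-36 + 0) = 1/(-36) = -1/36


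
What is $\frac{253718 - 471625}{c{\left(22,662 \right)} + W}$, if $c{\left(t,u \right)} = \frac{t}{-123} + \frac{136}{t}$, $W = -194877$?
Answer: $\frac{294828171}{263660459} \approx 1.1182$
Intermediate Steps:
$c{\left(t,u \right)} = \frac{136}{t} - \frac{t}{123}$ ($c{\left(t,u \right)} = t \left(- \frac{1}{123}\right) + \frac{136}{t} = - \frac{t}{123} + \frac{136}{t} = \frac{136}{t} - \frac{t}{123}$)
$\frac{253718 - 471625}{c{\left(22,662 \right)} + W} = \frac{253718 - 471625}{\left(\frac{136}{22} - \frac{22}{123}\right) - 194877} = - \frac{217907}{\left(136 \cdot \frac{1}{22} - \frac{22}{123}\right) - 194877} = - \frac{217907}{\left(\frac{68}{11} - \frac{22}{123}\right) - 194877} = - \frac{217907}{\frac{8122}{1353} - 194877} = - \frac{217907}{- \frac{263660459}{1353}} = \left(-217907\right) \left(- \frac{1353}{263660459}\right) = \frac{294828171}{263660459}$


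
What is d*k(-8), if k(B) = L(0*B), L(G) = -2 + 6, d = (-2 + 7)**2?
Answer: 100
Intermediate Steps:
d = 25 (d = 5**2 = 25)
L(G) = 4
k(B) = 4
d*k(-8) = 25*4 = 100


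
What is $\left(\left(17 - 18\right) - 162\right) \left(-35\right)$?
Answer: $5705$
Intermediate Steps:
$\left(\left(17 - 18\right) - 162\right) \left(-35\right) = \left(-1 - 162\right) \left(-35\right) = \left(-163\right) \left(-35\right) = 5705$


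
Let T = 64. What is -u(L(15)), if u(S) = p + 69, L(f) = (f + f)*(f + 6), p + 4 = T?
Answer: -129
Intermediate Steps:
p = 60 (p = -4 + 64 = 60)
L(f) = 2*f*(6 + f) (L(f) = (2*f)*(6 + f) = 2*f*(6 + f))
u(S) = 129 (u(S) = 60 + 69 = 129)
-u(L(15)) = -1*129 = -129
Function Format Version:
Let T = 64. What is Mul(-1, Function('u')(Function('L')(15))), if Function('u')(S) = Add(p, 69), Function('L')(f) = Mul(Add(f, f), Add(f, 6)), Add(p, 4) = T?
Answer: -129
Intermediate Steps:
p = 60 (p = Add(-4, 64) = 60)
Function('L')(f) = Mul(2, f, Add(6, f)) (Function('L')(f) = Mul(Mul(2, f), Add(6, f)) = Mul(2, f, Add(6, f)))
Function('u')(S) = 129 (Function('u')(S) = Add(60, 69) = 129)
Mul(-1, Function('u')(Function('L')(15))) = Mul(-1, 129) = -129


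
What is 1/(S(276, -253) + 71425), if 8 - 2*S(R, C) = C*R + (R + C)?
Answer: 2/212663 ≈ 9.4046e-6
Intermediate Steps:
S(R, C) = 4 - C/2 - R/2 - C*R/2 (S(R, C) = 4 - (C*R + (R + C))/2 = 4 - (C*R + (C + R))/2 = 4 - (C + R + C*R)/2 = 4 + (-C/2 - R/2 - C*R/2) = 4 - C/2 - R/2 - C*R/2)
1/(S(276, -253) + 71425) = 1/((4 - ½*(-253) - ½*276 - ½*(-253)*276) + 71425) = 1/((4 + 253/2 - 138 + 34914) + 71425) = 1/(69813/2 + 71425) = 1/(212663/2) = 2/212663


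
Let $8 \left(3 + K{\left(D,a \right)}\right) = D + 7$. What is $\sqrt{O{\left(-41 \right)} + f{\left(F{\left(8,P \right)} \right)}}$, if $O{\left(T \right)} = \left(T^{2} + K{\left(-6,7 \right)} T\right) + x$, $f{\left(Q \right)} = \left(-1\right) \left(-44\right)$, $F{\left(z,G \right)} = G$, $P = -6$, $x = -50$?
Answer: $\frac{\sqrt{28686}}{4} \approx 42.342$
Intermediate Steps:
$K{\left(D,a \right)} = - \frac{17}{8} + \frac{D}{8}$ ($K{\left(D,a \right)} = -3 + \frac{D + 7}{8} = -3 + \frac{7 + D}{8} = -3 + \left(\frac{7}{8} + \frac{D}{8}\right) = - \frac{17}{8} + \frac{D}{8}$)
$f{\left(Q \right)} = 44$
$O{\left(T \right)} = -50 + T^{2} - \frac{23 T}{8}$ ($O{\left(T \right)} = \left(T^{2} + \left(- \frac{17}{8} + \frac{1}{8} \left(-6\right)\right) T\right) - 50 = \left(T^{2} + \left(- \frac{17}{8} - \frac{3}{4}\right) T\right) - 50 = \left(T^{2} - \frac{23 T}{8}\right) - 50 = -50 + T^{2} - \frac{23 T}{8}$)
$\sqrt{O{\left(-41 \right)} + f{\left(F{\left(8,P \right)} \right)}} = \sqrt{\left(-50 + \left(-41\right)^{2} - - \frac{943}{8}\right) + 44} = \sqrt{\left(-50 + 1681 + \frac{943}{8}\right) + 44} = \sqrt{\frac{13991}{8} + 44} = \sqrt{\frac{14343}{8}} = \frac{\sqrt{28686}}{4}$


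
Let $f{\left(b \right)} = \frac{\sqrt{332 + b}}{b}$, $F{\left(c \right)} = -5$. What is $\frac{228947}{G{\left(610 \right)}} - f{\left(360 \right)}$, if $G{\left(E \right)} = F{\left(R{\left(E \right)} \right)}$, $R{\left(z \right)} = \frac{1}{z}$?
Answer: $- \frac{228947}{5} - \frac{\sqrt{173}}{180} \approx -45790.0$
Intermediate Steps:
$G{\left(E \right)} = -5$
$f{\left(b \right)} = \frac{\sqrt{332 + b}}{b}$
$\frac{228947}{G{\left(610 \right)}} - f{\left(360 \right)} = \frac{228947}{-5} - \frac{\sqrt{332 + 360}}{360} = 228947 \left(- \frac{1}{5}\right) - \frac{\sqrt{692}}{360} = - \frac{228947}{5} - \frac{2 \sqrt{173}}{360} = - \frac{228947}{5} - \frac{\sqrt{173}}{180}$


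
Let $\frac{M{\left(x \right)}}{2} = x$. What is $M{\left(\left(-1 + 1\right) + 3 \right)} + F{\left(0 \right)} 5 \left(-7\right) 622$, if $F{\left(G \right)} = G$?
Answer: $6$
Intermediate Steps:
$M{\left(x \right)} = 2 x$
$M{\left(\left(-1 + 1\right) + 3 \right)} + F{\left(0 \right)} 5 \left(-7\right) 622 = 2 \left(\left(-1 + 1\right) + 3\right) + 0 \cdot 5 \left(-7\right) 622 = 2 \left(0 + 3\right) + 0 \left(-7\right) 622 = 2 \cdot 3 + 0 \cdot 622 = 6 + 0 = 6$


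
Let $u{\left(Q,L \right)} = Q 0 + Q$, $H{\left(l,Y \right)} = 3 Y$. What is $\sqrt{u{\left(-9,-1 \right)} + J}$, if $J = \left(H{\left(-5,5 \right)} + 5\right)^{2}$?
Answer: $\sqrt{391} \approx 19.774$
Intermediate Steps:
$u{\left(Q,L \right)} = Q$ ($u{\left(Q,L \right)} = 0 + Q = Q$)
$J = 400$ ($J = \left(3 \cdot 5 + 5\right)^{2} = \left(15 + 5\right)^{2} = 20^{2} = 400$)
$\sqrt{u{\left(-9,-1 \right)} + J} = \sqrt{-9 + 400} = \sqrt{391}$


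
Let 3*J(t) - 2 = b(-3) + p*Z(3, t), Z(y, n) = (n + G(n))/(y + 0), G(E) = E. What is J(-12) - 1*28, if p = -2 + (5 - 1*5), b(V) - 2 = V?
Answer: -67/3 ≈ -22.333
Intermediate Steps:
b(V) = 2 + V
p = -2 (p = -2 + (5 - 5) = -2 + 0 = -2)
Z(y, n) = 2*n/y (Z(y, n) = (n + n)/(y + 0) = (2*n)/y = 2*n/y)
J(t) = 1/3 - 4*t/9 (J(t) = 2/3 + ((2 - 3) - 4*t/3)/3 = 2/3 + (-1 - 4*t/3)/3 = 2/3 + (-1/3 - 4*t/9) = 1/3 - 4*t/9)
J(-12) - 1*28 = (1/3 - 4/9*(-12)) - 1*28 = (1/3 + 16/3) - 28 = 17/3 - 28 = -67/3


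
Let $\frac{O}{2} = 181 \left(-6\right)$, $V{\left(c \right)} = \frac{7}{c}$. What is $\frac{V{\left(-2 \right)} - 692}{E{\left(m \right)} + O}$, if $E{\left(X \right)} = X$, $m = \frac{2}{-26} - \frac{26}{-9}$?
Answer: $\frac{162747}{507590} \approx 0.32063$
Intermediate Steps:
$O = -2172$ ($O = 2 \cdot 181 \left(-6\right) = 2 \left(-1086\right) = -2172$)
$m = \frac{329}{117}$ ($m = 2 \left(- \frac{1}{26}\right) - - \frac{26}{9} = - \frac{1}{13} + \frac{26}{9} = \frac{329}{117} \approx 2.812$)
$\frac{V{\left(-2 \right)} - 692}{E{\left(m \right)} + O} = \frac{\frac{7}{-2} - 692}{\frac{329}{117} - 2172} = \frac{7 \left(- \frac{1}{2}\right) - 692}{- \frac{253795}{117}} = \left(- \frac{7}{2} - 692\right) \left(- \frac{117}{253795}\right) = \left(- \frac{1391}{2}\right) \left(- \frac{117}{253795}\right) = \frac{162747}{507590}$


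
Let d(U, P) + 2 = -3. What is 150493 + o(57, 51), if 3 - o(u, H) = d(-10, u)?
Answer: 150501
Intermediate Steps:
d(U, P) = -5 (d(U, P) = -2 - 3 = -5)
o(u, H) = 8 (o(u, H) = 3 - 1*(-5) = 3 + 5 = 8)
150493 + o(57, 51) = 150493 + 8 = 150501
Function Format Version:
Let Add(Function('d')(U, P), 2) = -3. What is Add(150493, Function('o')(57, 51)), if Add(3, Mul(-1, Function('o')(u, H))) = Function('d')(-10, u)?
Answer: 150501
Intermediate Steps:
Function('d')(U, P) = -5 (Function('d')(U, P) = Add(-2, -3) = -5)
Function('o')(u, H) = 8 (Function('o')(u, H) = Add(3, Mul(-1, -5)) = Add(3, 5) = 8)
Add(150493, Function('o')(57, 51)) = Add(150493, 8) = 150501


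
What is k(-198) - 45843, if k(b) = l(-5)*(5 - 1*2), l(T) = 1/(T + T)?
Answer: -458433/10 ≈ -45843.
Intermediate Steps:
l(T) = 1/(2*T)
k(b) = -3/10 (k(b) = ((½)/(-5))*(5 - 1*2) = ((½)*(-⅕))*(5 - 2) = -⅒*3 = -3/10)
k(-198) - 45843 = -3/10 - 45843 = -458433/10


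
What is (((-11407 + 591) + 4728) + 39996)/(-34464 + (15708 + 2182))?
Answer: -16954/8287 ≈ -2.0459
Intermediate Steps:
(((-11407 + 591) + 4728) + 39996)/(-34464 + (15708 + 2182)) = ((-10816 + 4728) + 39996)/(-34464 + 17890) = (-6088 + 39996)/(-16574) = 33908*(-1/16574) = -16954/8287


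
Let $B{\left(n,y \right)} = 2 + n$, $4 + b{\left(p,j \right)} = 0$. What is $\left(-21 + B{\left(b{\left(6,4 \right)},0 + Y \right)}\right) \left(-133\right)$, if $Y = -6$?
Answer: $3059$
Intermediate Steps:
$b{\left(p,j \right)} = -4$ ($b{\left(p,j \right)} = -4 + 0 = -4$)
$\left(-21 + B{\left(b{\left(6,4 \right)},0 + Y \right)}\right) \left(-133\right) = \left(-21 + \left(2 - 4\right)\right) \left(-133\right) = \left(-21 - 2\right) \left(-133\right) = \left(-23\right) \left(-133\right) = 3059$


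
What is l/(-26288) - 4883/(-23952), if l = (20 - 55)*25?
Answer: 2333161/9838284 ≈ 0.23715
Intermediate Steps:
l = -875 (l = -35*25 = -875)
l/(-26288) - 4883/(-23952) = -875/(-26288) - 4883/(-23952) = -875*(-1/26288) - 4883*(-1/23952) = 875/26288 + 4883/23952 = 2333161/9838284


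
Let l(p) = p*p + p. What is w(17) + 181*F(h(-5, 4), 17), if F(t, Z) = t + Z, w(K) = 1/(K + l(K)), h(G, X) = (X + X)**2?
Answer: 4735504/323 ≈ 14661.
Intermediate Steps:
l(p) = p + p**2 (l(p) = p**2 + p = p + p**2)
h(G, X) = 4*X**2 (h(G, X) = (2*X)**2 = 4*X**2)
w(K) = 1/(K + K*(1 + K))
F(t, Z) = Z + t
w(17) + 181*F(h(-5, 4), 17) = 1/(17*(2 + 17)) + 181*(17 + 4*4**2) = (1/17)/19 + 181*(17 + 4*16) = (1/17)*(1/19) + 181*(17 + 64) = 1/323 + 181*81 = 1/323 + 14661 = 4735504/323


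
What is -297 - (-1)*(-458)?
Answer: -755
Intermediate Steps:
-297 - (-1)*(-458) = -297 - 1*458 = -297 - 458 = -755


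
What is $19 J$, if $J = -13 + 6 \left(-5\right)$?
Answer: $-817$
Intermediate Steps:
$J = -43$ ($J = -13 - 30 = -43$)
$19 J = 19 \left(-43\right) = -817$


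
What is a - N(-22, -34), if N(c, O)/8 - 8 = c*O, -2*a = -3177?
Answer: -8919/2 ≈ -4459.5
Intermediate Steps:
a = 3177/2 (a = -½*(-3177) = 3177/2 ≈ 1588.5)
N(c, O) = 64 + 8*O*c (N(c, O) = 64 + 8*(c*O) = 64 + 8*(O*c) = 64 + 8*O*c)
a - N(-22, -34) = 3177/2 - (64 + 8*(-34)*(-22)) = 3177/2 - (64 + 5984) = 3177/2 - 1*6048 = 3177/2 - 6048 = -8919/2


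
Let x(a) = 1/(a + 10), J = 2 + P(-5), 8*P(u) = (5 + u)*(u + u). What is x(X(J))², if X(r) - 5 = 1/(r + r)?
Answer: 16/3721 ≈ 0.0042999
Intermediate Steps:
P(u) = u*(5 + u)/4 (P(u) = ((5 + u)*(u + u))/8 = ((5 + u)*(2*u))/8 = (2*u*(5 + u))/8 = u*(5 + u)/4)
J = 2 (J = 2 + (¼)*(-5)*(5 - 5) = 2 + (¼)*(-5)*0 = 2 + 0 = 2)
X(r) = 5 + 1/(2*r) (X(r) = 5 + 1/(r + r) = 5 + 1/(2*r))
x(a) = 1/(10 + a)
x(X(J))² = (1/(10 + (5 + (½)/2)))² = (1/(10 + (5 + (½)*(½))))² = (1/(10 + (5 + ¼)))² = (1/(10 + 21/4))² = (1/(61/4))² = (4/61)² = 16/3721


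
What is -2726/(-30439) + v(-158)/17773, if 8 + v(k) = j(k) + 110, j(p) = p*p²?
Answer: -120009358992/540992347 ≈ -221.83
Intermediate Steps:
j(p) = p³
v(k) = 102 + k³ (v(k) = -8 + (k³ + 110) = -8 + (110 + k³) = 102 + k³)
-2726/(-30439) + v(-158)/17773 = -2726/(-30439) + (102 + (-158)³)/17773 = -2726*(-1/30439) + (102 - 3944312)*(1/17773) = 2726/30439 - 3944210*1/17773 = 2726/30439 - 3944210/17773 = -120009358992/540992347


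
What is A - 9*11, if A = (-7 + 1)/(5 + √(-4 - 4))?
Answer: -1099/11 + 4*I*√2/11 ≈ -99.909 + 0.51426*I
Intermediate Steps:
A = -6/(5 + 2*I*√2) (A = -6/(5 + √(-8)) = -6/(5 + 2*I*√2) ≈ -0.90909 + 0.51426*I)
A - 9*11 = (-10/11 + 4*I*√2/11) - 9*11 = (-10/11 + 4*I*√2/11) - 99 = -1099/11 + 4*I*√2/11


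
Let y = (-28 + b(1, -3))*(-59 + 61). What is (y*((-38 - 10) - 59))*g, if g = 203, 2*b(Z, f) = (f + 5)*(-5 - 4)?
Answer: 1607354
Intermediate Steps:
b(Z, f) = -45/2 - 9*f/2 (b(Z, f) = ((f + 5)*(-5 - 4))/2 = ((5 + f)*(-9))/2 = (-45 - 9*f)/2 = -45/2 - 9*f/2)
y = -74 (y = (-28 + (-45/2 - 9/2*(-3)))*(-59 + 61) = (-28 + (-45/2 + 27/2))*2 = (-28 - 9)*2 = -37*2 = -74)
(y*((-38 - 10) - 59))*g = -74*((-38 - 10) - 59)*203 = -74*(-48 - 59)*203 = -74*(-107)*203 = 7918*203 = 1607354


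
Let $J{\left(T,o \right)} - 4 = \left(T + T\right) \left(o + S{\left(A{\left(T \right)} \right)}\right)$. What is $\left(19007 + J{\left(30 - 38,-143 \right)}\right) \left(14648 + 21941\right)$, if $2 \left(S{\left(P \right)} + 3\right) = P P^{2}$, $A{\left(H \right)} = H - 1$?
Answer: $994452431$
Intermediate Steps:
$A{\left(H \right)} = -1 + H$
$S{\left(P \right)} = -3 + \frac{P^{3}}{2}$ ($S{\left(P \right)} = -3 + \frac{P P^{2}}{2} = -3 + \frac{P^{3}}{2}$)
$J{\left(T,o \right)} = 4 + 2 T \left(-3 + o + \frac{\left(-1 + T\right)^{3}}{2}\right)$ ($J{\left(T,o \right)} = 4 + \left(T + T\right) \left(o + \left(-3 + \frac{\left(-1 + T\right)^{3}}{2}\right)\right) = 4 + 2 T \left(-3 + o + \frac{\left(-1 + T\right)^{3}}{2}\right)$)
$\left(19007 + J{\left(30 - 38,-143 \right)}\right) \left(14648 + 21941\right) = \left(19007 + \left(4 + \left(30 - 38\right) \left(-6 + \left(-1 + \left(30 - 38\right)\right)^{3}\right) + 2 \left(30 - 38\right) \left(-143\right)\right)\right) \left(14648 + 21941\right) = \left(19007 + \left(4 + \left(30 - 38\right) \left(-6 + \left(-1 + \left(30 - 38\right)\right)^{3}\right) + 2 \left(30 - 38\right) \left(-143\right)\right)\right) 36589 = \left(19007 + \left(4 - 8 \left(-6 + \left(-1 - 8\right)^{3}\right) + 2 \left(-8\right) \left(-143\right)\right)\right) 36589 = \left(19007 + \left(4 - 8 \left(-6 + \left(-9\right)^{3}\right) + 2288\right)\right) 36589 = \left(19007 + \left(4 - 8 \left(-6 - 729\right) + 2288\right)\right) 36589 = \left(19007 + \left(4 - -5880 + 2288\right)\right) 36589 = \left(19007 + \left(4 + 5880 + 2288\right)\right) 36589 = \left(19007 + 8172\right) 36589 = 27179 \cdot 36589 = 994452431$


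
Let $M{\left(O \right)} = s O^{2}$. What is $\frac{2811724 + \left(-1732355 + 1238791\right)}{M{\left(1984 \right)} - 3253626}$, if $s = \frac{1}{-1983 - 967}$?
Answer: $- \frac{131511000}{184656403} \approx -0.71219$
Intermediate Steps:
$s = - \frac{1}{2950}$ ($s = \frac{1}{-2950} = - \frac{1}{2950} \approx -0.00033898$)
$M{\left(O \right)} = - \frac{O^{2}}{2950}$
$\frac{2811724 + \left(-1732355 + 1238791\right)}{M{\left(1984 \right)} - 3253626} = \frac{2811724 + \left(-1732355 + 1238791\right)}{- \frac{1984^{2}}{2950} - 3253626} = \frac{2811724 - 493564}{\left(- \frac{1}{2950}\right) 3936256 - 3253626} = \frac{2318160}{- \frac{1968128}{1475} - 3253626} = \frac{2318160}{- \frac{4801066478}{1475}} = 2318160 \left(- \frac{1475}{4801066478}\right) = - \frac{131511000}{184656403}$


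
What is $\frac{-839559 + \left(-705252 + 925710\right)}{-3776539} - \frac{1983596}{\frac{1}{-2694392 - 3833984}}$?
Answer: $\frac{48904897990903446845}{3776539} \approx 1.295 \cdot 10^{13}$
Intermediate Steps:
$\frac{-839559 + \left(-705252 + 925710\right)}{-3776539} - \frac{1983596}{\frac{1}{-2694392 - 3833984}} = \left(-839559 + 220458\right) \left(- \frac{1}{3776539}\right) - \frac{1983596}{\frac{1}{-6528376}} = \left(-619101\right) \left(- \frac{1}{3776539}\right) - \frac{1983596}{- \frac{1}{6528376}} = \frac{619101}{3776539} - -12949660520096 = \frac{619101}{3776539} + 12949660520096 = \frac{48904897990903446845}{3776539}$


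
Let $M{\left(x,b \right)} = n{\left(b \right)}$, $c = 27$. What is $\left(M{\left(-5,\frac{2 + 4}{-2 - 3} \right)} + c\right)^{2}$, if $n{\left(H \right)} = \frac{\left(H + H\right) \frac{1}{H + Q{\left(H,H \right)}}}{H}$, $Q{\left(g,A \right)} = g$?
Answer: $\frac{24649}{36} \approx 684.69$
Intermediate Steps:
$n{\left(H \right)} = \frac{1}{H}$ ($n{\left(H \right)} = \frac{\left(H + H\right) \frac{1}{H + H}}{H} = \frac{2 H \frac{1}{2 H}}{H} = 1 \frac{1}{H} = \frac{1}{H}$)
$M{\left(x,b \right)} = \frac{1}{b}$
$\left(M{\left(-5,\frac{2 + 4}{-2 - 3} \right)} + c\right)^{2} = \left(\frac{1}{\left(2 + 4\right) \frac{1}{-2 - 3}} + 27\right)^{2} = \left(\frac{1}{6 \frac{1}{-5}} + 27\right)^{2} = \left(\frac{1}{6 \left(- \frac{1}{5}\right)} + 27\right)^{2} = \left(\frac{1}{- \frac{6}{5}} + 27\right)^{2} = \left(- \frac{5}{6} + 27\right)^{2} = \left(\frac{157}{6}\right)^{2} = \frac{24649}{36}$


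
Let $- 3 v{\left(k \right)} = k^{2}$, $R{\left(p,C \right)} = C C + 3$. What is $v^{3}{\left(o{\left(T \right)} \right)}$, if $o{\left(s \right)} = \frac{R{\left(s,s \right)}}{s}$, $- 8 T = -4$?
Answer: $- \frac{4826809}{1728} \approx -2793.3$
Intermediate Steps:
$R{\left(p,C \right)} = 3 + C^{2}$ ($R{\left(p,C \right)} = C^{2} + 3 = 3 + C^{2}$)
$T = \frac{1}{2}$ ($T = \left(- \frac{1}{8}\right) \left(-4\right) = \frac{1}{2} \approx 0.5$)
$o{\left(s \right)} = \frac{3 + s^{2}}{s}$
$v{\left(k \right)} = - \frac{k^{2}}{3}$
$v^{3}{\left(o{\left(T \right)} \right)} = \left(- \frac{\left(\frac{1}{2} + 3 \frac{1}{\frac{1}{2}}\right)^{2}}{3}\right)^{3} = \left(- \frac{\left(\frac{1}{2} + 3 \cdot 2\right)^{2}}{3}\right)^{3} = \left(- \frac{\left(\frac{1}{2} + 6\right)^{2}}{3}\right)^{3} = \left(- \frac{\left(\frac{13}{2}\right)^{2}}{3}\right)^{3} = \left(\left(- \frac{1}{3}\right) \frac{169}{4}\right)^{3} = \left(- \frac{169}{12}\right)^{3} = - \frac{4826809}{1728}$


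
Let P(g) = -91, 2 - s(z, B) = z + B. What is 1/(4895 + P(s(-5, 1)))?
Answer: 1/4804 ≈ 0.00020816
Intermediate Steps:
s(z, B) = 2 - B - z (s(z, B) = 2 - (z + B) = 2 - (B + z) = 2 + (-B - z) = 2 - B - z)
1/(4895 + P(s(-5, 1))) = 1/(4895 - 91) = 1/4804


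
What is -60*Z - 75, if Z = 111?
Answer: -6735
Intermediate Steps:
-60*Z - 75 = -60*111 - 75 = -6660 - 75 = -6735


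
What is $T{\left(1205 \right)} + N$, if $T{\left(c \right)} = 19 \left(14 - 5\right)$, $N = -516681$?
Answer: $-516510$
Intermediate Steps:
$T{\left(c \right)} = 171$ ($T{\left(c \right)} = 19 \cdot 9 = 171$)
$T{\left(1205 \right)} + N = 171 - 516681 = -516510$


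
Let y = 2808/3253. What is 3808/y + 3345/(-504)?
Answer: 86581513/19656 ≈ 4404.8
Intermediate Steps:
y = 2808/3253 (y = 2808*(1/3253) = 2808/3253 ≈ 0.86320)
3808/y + 3345/(-504) = 3808/(2808/3253) + 3345/(-504) = 3808*(3253/2808) + 3345*(-1/504) = 1548428/351 - 1115/168 = 86581513/19656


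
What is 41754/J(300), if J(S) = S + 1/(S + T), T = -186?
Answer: 4759956/34201 ≈ 139.18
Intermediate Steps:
J(S) = S + 1/(-186 + S) (J(S) = S + 1/(S - 186) = S + 1/(-186 + S))
41754/J(300) = 41754/(((1 + 300² - 186*300)/(-186 + 300))) = 41754/(((1 + 90000 - 55800)/114)) = 41754/(((1/114)*34201)) = 41754/(34201/114) = 41754*(114/34201) = 4759956/34201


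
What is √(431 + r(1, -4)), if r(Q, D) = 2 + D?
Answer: √429 ≈ 20.712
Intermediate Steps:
√(431 + r(1, -4)) = √(431 + (2 - 4)) = √(431 - 2) = √429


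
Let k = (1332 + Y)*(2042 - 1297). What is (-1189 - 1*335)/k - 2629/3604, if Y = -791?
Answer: -1065097801/1452574180 ≈ -0.73325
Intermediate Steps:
k = 403045 (k = (1332 - 791)*(2042 - 1297) = 541*745 = 403045)
(-1189 - 1*335)/k - 2629/3604 = (-1189 - 1*335)/403045 - 2629/3604 = (-1189 - 335)*(1/403045) - 2629*1/3604 = -1524*1/403045 - 2629/3604 = -1524/403045 - 2629/3604 = -1065097801/1452574180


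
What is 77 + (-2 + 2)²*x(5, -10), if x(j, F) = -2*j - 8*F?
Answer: 77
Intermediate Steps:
x(j, F) = -8*F - 2*j
77 + (-2 + 2)²*x(5, -10) = 77 + (-2 + 2)²*(-8*(-10) - 2*5) = 77 + 0²*(80 - 10) = 77 + 0*70 = 77 + 0 = 77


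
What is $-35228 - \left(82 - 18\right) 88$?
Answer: $-40860$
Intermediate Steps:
$-35228 - \left(82 - 18\right) 88 = -35228 - 64 \cdot 88 = -35228 - 5632 = -40860$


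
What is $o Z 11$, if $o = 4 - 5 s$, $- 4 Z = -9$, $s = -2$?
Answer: $\frac{693}{2} \approx 346.5$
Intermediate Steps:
$Z = \frac{9}{4}$ ($Z = \left(- \frac{1}{4}\right) \left(-9\right) = \frac{9}{4} \approx 2.25$)
$o = 14$ ($o = 4 - -10 = 4 + 10 = 14$)
$o Z 11 = 14 \cdot \frac{9}{4} \cdot 11 = \frac{63}{2} \cdot 11 = \frac{693}{2}$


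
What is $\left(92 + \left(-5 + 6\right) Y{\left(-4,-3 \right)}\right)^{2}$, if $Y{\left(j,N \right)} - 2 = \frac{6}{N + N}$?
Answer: $8649$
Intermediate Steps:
$Y{\left(j,N \right)} = 2 + \frac{3}{N}$ ($Y{\left(j,N \right)} = 2 + \frac{6}{N + N} = 2 + \frac{6}{2 N} = 2 + 6 \frac{1}{2 N} = 2 + \frac{3}{N}$)
$\left(92 + \left(-5 + 6\right) Y{\left(-4,-3 \right)}\right)^{2} = \left(92 + \left(-5 + 6\right) \left(2 + \frac{3}{-3}\right)\right)^{2} = \left(92 + 1 \left(2 + 3 \left(- \frac{1}{3}\right)\right)\right)^{2} = \left(92 + 1 \left(2 - 1\right)\right)^{2} = \left(92 + 1 \cdot 1\right)^{2} = \left(92 + 1\right)^{2} = 93^{2} = 8649$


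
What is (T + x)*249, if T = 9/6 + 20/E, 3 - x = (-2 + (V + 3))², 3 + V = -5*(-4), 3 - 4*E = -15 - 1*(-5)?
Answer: -2028603/26 ≈ -78023.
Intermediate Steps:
E = 13/4 (E = ¾ - (-15 - 1*(-5))/4 = ¾ - (-15 + 5)/4 = ¾ - ¼*(-10) = ¾ + 5/2 = 13/4 ≈ 3.2500)
V = 17 (V = -3 - 5*(-4) = -3 + 20 = 17)
x = -321 (x = 3 - (-2 + (17 + 3))² = 3 - (-2 + 20)² = 3 - 1*18² = 3 - 1*324 = 3 - 324 = -321)
T = 199/26 (T = 9/6 + 20/(13/4) = 9*(⅙) + 20*(4/13) = 3/2 + 80/13 = 199/26 ≈ 7.6538)
(T + x)*249 = (199/26 - 321)*249 = -8147/26*249 = -2028603/26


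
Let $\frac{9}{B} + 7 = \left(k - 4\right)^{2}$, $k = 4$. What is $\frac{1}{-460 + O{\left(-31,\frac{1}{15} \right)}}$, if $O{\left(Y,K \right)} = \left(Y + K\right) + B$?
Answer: $- \frac{105}{51683} \approx -0.0020316$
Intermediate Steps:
$B = - \frac{9}{7}$ ($B = \frac{9}{-7 + \left(4 - 4\right)^{2}} = \frac{9}{-7 + 0^{2}} = \frac{9}{-7 + 0} = \frac{9}{-7} = 9 \left(- \frac{1}{7}\right) = - \frac{9}{7} \approx -1.2857$)
$O{\left(Y,K \right)} = - \frac{9}{7} + K + Y$ ($O{\left(Y,K \right)} = \left(Y + K\right) - \frac{9}{7} = \left(K + Y\right) - \frac{9}{7} = - \frac{9}{7} + K + Y$)
$\frac{1}{-460 + O{\left(-31,\frac{1}{15} \right)}} = \frac{1}{-460 - \left(\frac{226}{7} - \frac{1}{15}\right)} = \frac{1}{-460 - \frac{3383}{105}} = \frac{1}{- \frac{51683}{105}} = - \frac{105}{51683}$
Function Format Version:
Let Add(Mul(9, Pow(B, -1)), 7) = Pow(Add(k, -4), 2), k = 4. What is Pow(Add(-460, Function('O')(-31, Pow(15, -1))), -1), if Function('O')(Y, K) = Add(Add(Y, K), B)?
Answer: Rational(-105, 51683) ≈ -0.0020316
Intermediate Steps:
B = Rational(-9, 7) (B = Mul(9, Pow(Add(-7, Pow(Add(4, -4), 2)), -1)) = Mul(9, Pow(Add(-7, Pow(0, 2)), -1)) = Mul(9, Pow(Add(-7, 0), -1)) = Mul(9, Pow(-7, -1)) = Mul(9, Rational(-1, 7)) = Rational(-9, 7) ≈ -1.2857)
Function('O')(Y, K) = Add(Rational(-9, 7), K, Y) (Function('O')(Y, K) = Add(Add(Y, K), Rational(-9, 7)) = Add(Add(K, Y), Rational(-9, 7)) = Add(Rational(-9, 7), K, Y))
Pow(Add(-460, Function('O')(-31, Pow(15, -1))), -1) = Pow(Add(-460, Add(Rational(-9, 7), Pow(15, -1), -31)), -1) = Pow(Add(-460, Add(Rational(-9, 7), Rational(1, 15), -31)), -1) = Pow(Add(-460, Rational(-3383, 105)), -1) = Pow(Rational(-51683, 105), -1) = Rational(-105, 51683)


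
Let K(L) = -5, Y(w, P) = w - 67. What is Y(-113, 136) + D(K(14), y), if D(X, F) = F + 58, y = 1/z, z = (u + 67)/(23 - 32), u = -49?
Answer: -245/2 ≈ -122.50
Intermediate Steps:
Y(w, P) = -67 + w
z = -2 (z = (-49 + 67)/(23 - 32) = 18/(-9) = 18*(-1/9) = -2)
y = -1/2 (y = 1/(-2) = -1/2 ≈ -0.50000)
D(X, F) = 58 + F
Y(-113, 136) + D(K(14), y) = (-67 - 113) + (58 - 1/2) = -180 + 115/2 = -245/2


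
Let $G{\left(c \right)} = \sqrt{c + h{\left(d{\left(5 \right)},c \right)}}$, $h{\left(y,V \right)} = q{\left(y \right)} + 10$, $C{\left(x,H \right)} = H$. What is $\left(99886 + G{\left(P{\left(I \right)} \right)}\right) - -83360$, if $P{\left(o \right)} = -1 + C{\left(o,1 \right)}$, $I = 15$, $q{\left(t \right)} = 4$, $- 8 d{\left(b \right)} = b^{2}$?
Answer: $183246 + \sqrt{14} \approx 1.8325 \cdot 10^{5}$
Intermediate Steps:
$d{\left(b \right)} = - \frac{b^{2}}{8}$
$P{\left(o \right)} = 0$ ($P{\left(o \right)} = -1 + 1 = 0$)
$h{\left(y,V \right)} = 14$ ($h{\left(y,V \right)} = 4 + 10 = 14$)
$G{\left(c \right)} = \sqrt{14 + c}$ ($G{\left(c \right)} = \sqrt{c + 14} = \sqrt{14 + c}$)
$\left(99886 + G{\left(P{\left(I \right)} \right)}\right) - -83360 = \left(99886 + \sqrt{14 + 0}\right) - -83360 = \left(99886 + \sqrt{14}\right) + 83360 = 183246 + \sqrt{14}$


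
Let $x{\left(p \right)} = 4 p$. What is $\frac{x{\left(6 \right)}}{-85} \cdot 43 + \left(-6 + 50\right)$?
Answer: $\frac{2708}{85} \approx 31.859$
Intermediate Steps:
$\frac{x{\left(6 \right)}}{-85} \cdot 43 + \left(-6 + 50\right) = \frac{4 \cdot 6}{-85} \cdot 43 + \left(-6 + 50\right) = 24 \left(- \frac{1}{85}\right) 43 + 44 = \left(- \frac{24}{85}\right) 43 + 44 = - \frac{1032}{85} + 44 = \frac{2708}{85}$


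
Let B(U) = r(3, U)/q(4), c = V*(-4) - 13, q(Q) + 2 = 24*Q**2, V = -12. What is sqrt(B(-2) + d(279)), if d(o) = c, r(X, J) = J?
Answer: 2*sqrt(319161)/191 ≈ 5.9156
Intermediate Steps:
q(Q) = -2 + 24*Q**2
c = 35 (c = -12*(-4) - 13 = 48 - 13 = 35)
d(o) = 35
B(U) = U/382 (B(U) = U/(-2 + 24*4**2) = U/(-2 + 24*16) = U/(-2 + 384) = U/382)
sqrt(B(-2) + d(279)) = sqrt((1/382)*(-2) + 35) = sqrt(-1/191 + 35) = sqrt(6684/191) = 2*sqrt(319161)/191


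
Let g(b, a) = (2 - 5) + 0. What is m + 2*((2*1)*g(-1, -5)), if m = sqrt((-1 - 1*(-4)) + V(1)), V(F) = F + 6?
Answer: -12 + sqrt(10) ≈ -8.8377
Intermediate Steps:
g(b, a) = -3 (g(b, a) = -3 + 0 = -3)
V(F) = 6 + F
m = sqrt(10) (m = sqrt((-1 - 1*(-4)) + (6 + 1)) = sqrt((-1 + 4) + 7) = sqrt(3 + 7) = sqrt(10) ≈ 3.1623)
m + 2*((2*1)*g(-1, -5)) = sqrt(10) + 2*((2*1)*(-3)) = sqrt(10) + 2*(2*(-3)) = sqrt(10) + 2*(-6) = sqrt(10) - 12 = -12 + sqrt(10)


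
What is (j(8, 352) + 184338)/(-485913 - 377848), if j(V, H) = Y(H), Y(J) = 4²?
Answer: -184354/863761 ≈ -0.21343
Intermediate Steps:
Y(J) = 16
j(V, H) = 16
(j(8, 352) + 184338)/(-485913 - 377848) = (16 + 184338)/(-485913 - 377848) = 184354/(-863761) = 184354*(-1/863761) = -184354/863761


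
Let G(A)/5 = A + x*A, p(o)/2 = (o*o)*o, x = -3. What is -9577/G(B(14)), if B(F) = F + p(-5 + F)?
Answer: 9577/14720 ≈ 0.65061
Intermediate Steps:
p(o) = 2*o³ (p(o) = 2*((o*o)*o) = 2*(o²*o) = 2*o³)
B(F) = F + 2*(-5 + F)³
G(A) = -10*A (G(A) = 5*(A - 3*A) = 5*(-2*A) = -10*A)
-9577/G(B(14)) = -9577*(-1/(10*(14 + 2*(-5 + 14)³))) = -9577*(-1/(10*(14 + 2*9³))) = -9577*(-1/(10*(14 + 2*729))) = -9577*(-1/(10*(14 + 1458))) = -9577/((-10*1472)) = -9577/(-14720) = -9577*(-1/14720) = 9577/14720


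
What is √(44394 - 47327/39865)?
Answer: √1439793207955/5695 ≈ 210.70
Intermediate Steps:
√(44394 - 47327/39865) = √(44394 - 47327*1/39865) = √(44394 - 6761/5695) = √(252817069/5695) = √1439793207955/5695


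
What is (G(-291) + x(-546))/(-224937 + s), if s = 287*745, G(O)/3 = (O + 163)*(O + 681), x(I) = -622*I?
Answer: -94926/5561 ≈ -17.070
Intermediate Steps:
G(O) = 3*(163 + O)*(681 + O) (G(O) = 3*((O + 163)*(O + 681)) = 3*((163 + O)*(681 + O)) = 3*(163 + O)*(681 + O))
s = 213815
(G(-291) + x(-546))/(-224937 + s) = ((333009 + 3*(-291)² + 2532*(-291)) - 622*(-546))/(-224937 + 213815) = ((333009 + 3*84681 - 736812) + 339612)/(-11122) = ((333009 + 254043 - 736812) + 339612)*(-1/11122) = (-149760 + 339612)*(-1/11122) = 189852*(-1/11122) = -94926/5561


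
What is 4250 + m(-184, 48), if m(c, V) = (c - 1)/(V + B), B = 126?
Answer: 739315/174 ≈ 4248.9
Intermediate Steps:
m(c, V) = (-1 + c)/(126 + V) (m(c, V) = (c - 1)/(V + 126) = (-1 + c)/(126 + V))
4250 + m(-184, 48) = 4250 + (-1 - 184)/(126 + 48) = 4250 - 185/174 = 739315/174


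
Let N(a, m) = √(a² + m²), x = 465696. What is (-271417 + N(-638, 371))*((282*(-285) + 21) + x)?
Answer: -104589726699 + 385347*√544685 ≈ -1.0431e+11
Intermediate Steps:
(-271417 + N(-638, 371))*((282*(-285) + 21) + x) = (-271417 + √((-638)² + 371²))*((282*(-285) + 21) + 465696) = (-271417 + √(407044 + 137641))*((-80370 + 21) + 465696) = (-271417 + √544685)*(-80349 + 465696) = (-271417 + √544685)*385347 = -104589726699 + 385347*√544685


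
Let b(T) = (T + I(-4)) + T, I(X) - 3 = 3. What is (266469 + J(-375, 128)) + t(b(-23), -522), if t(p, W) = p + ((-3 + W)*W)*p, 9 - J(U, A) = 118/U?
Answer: -4010835632/375 ≈ -1.0696e+7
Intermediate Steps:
I(X) = 6 (I(X) = 3 + 3 = 6)
b(T) = 6 + 2*T (b(T) = (T + 6) + T = (6 + T) + T = 6 + 2*T)
J(U, A) = 9 - 118/U
t(p, W) = p + W*p*(-3 + W) (t(p, W) = p + (W*(-3 + W))*p = p + W*p*(-3 + W))
(266469 + J(-375, 128)) + t(b(-23), -522) = (266469 + (9 - 118/(-375))) + (6 + 2*(-23))*(1 + (-522)**2 - 3*(-522)) = (266469 + (9 - 118*(-1/375))) + (6 - 46)*(1 + 272484 + 1566) = (266469 + (9 + 118/375)) - 40*274051 = (266469 + 3493/375) - 10962040 = 99929368/375 - 10962040 = -4010835632/375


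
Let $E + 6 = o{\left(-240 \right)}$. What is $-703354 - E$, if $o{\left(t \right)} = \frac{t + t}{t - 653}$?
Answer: $- \frac{628090244}{893} \approx -7.0335 \cdot 10^{5}$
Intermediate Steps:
$o{\left(t \right)} = \frac{2 t}{-653 + t}$
$E = - \frac{4878}{893}$ ($E = -6 + 2 \left(-240\right) \frac{1}{-653 - 240} = -6 + 2 \left(-240\right) \frac{1}{-893} = -6 + 2 \left(-240\right) \left(- \frac{1}{893}\right) = -6 + \frac{480}{893} = - \frac{4878}{893} \approx -5.4625$)
$-703354 - E = -703354 - - \frac{4878}{893} = -703354 + \frac{4878}{893} = - \frac{628090244}{893}$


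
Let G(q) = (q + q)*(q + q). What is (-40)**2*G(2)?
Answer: 25600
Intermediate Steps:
G(q) = 4*q**2 (G(q) = (2*q)*(2*q) = 4*q**2)
(-40)**2*G(2) = (-40)**2*(4*2**2) = 1600*(4*4) = 1600*16 = 25600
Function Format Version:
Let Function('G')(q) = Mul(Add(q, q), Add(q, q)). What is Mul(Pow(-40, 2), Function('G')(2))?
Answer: 25600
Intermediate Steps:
Function('G')(q) = Mul(4, Pow(q, 2)) (Function('G')(q) = Mul(Mul(2, q), Mul(2, q)) = Mul(4, Pow(q, 2)))
Mul(Pow(-40, 2), Function('G')(2)) = Mul(Pow(-40, 2), Mul(4, Pow(2, 2))) = Mul(1600, Mul(4, 4)) = Mul(1600, 16) = 25600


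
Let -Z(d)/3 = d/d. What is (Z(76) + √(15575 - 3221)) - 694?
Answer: -697 + √12354 ≈ -585.85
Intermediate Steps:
Z(d) = -3 (Z(d) = -3*d/d = -3*1 = -3)
(Z(76) + √(15575 - 3221)) - 694 = (-3 + √(15575 - 3221)) - 694 = (-3 + √12354) - 694 = -697 + √12354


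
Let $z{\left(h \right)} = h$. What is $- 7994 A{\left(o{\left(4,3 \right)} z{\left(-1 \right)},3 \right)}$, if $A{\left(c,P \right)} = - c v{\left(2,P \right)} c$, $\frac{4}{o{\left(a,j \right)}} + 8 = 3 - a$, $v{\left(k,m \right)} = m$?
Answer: $\frac{127904}{27} \approx 4737.2$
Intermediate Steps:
$o{\left(a,j \right)} = \frac{4}{-5 - a}$ ($o{\left(a,j \right)} = \frac{4}{-8 - \left(-3 + a\right)} = \frac{4}{-5 - a}$)
$A{\left(c,P \right)} = - P c^{2}$ ($A{\left(c,P \right)} = - c P c = - P c c = - P c^{2}$)
$- 7994 A{\left(o{\left(4,3 \right)} z{\left(-1 \right)},3 \right)} = - 7994 \left(\left(-1\right) 3 \left(- \frac{4}{5 + 4} \left(-1\right)\right)^{2}\right) = - 7994 \left(\left(-1\right) 3 \left(- \frac{4}{9} \left(-1\right)\right)^{2}\right) = - 7994 \left(\left(-1\right) 3 \left(\left(-4\right) \frac{1}{9} \left(-1\right)\right)^{2}\right) = - 7994 \left(\left(-1\right) 3 \left(\left(- \frac{4}{9}\right) \left(-1\right)\right)^{2}\right) = - 7994 \left(\left(-1\right) 3 \left(\frac{4}{9}\right)^{2}\right) = - 7994 \left(\left(-1\right) 3 \cdot \frac{16}{81}\right) = \left(-7994\right) \left(- \frac{16}{27}\right) = \frac{127904}{27}$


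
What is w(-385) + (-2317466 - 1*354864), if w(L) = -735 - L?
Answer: -2672680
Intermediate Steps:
w(-385) + (-2317466 - 1*354864) = (-735 - 1*(-385)) + (-2317466 - 1*354864) = (-735 + 385) + (-2317466 - 354864) = -350 - 2672330 = -2672680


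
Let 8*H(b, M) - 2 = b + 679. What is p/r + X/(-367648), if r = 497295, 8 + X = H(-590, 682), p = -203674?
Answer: -599056136981/1462636097280 ≈ -0.40957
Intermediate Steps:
H(b, M) = 681/8 + b/8 (H(b, M) = 1/4 + (b + 679)/8 = 1/4 + (679 + b)/8 = 1/4 + (679/8 + b/8) = 681/8 + b/8)
X = 27/8 (X = -8 + (681/8 + (1/8)*(-590)) = -8 + (681/8 - 295/4) = -8 + 91/8 = 27/8 ≈ 3.3750)
p/r + X/(-367648) = -203674/497295 + (27/8)/(-367648) = -203674*1/497295 + (27/8)*(-1/367648) = -203674/497295 - 27/2941184 = -599056136981/1462636097280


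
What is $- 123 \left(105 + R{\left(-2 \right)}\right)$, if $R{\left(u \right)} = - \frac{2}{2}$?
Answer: $-12792$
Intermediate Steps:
$R{\left(u \right)} = -1$ ($R{\left(u \right)} = \left(-2\right) \frac{1}{2} = -1$)
$- 123 \left(105 + R{\left(-2 \right)}\right) = - 123 \left(105 - 1\right) = \left(-123\right) 104 = -12792$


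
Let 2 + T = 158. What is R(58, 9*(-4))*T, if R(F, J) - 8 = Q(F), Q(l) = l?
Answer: 10296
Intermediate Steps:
T = 156 (T = -2 + 158 = 156)
R(F, J) = 8 + F
R(58, 9*(-4))*T = (8 + 58)*156 = 66*156 = 10296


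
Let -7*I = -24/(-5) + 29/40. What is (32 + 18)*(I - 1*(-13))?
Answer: 17095/28 ≈ 610.54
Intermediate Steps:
I = -221/280 (I = -(-24/(-5) + 29/40)/7 = -(-24*(-⅕) + 29*(1/40))/7 = -(24/5 + 29/40)/7 = -⅐*221/40 = -221/280 ≈ -0.78929)
(32 + 18)*(I - 1*(-13)) = (32 + 18)*(-221/280 - 1*(-13)) = 50*(-221/280 + 13) = 50*(3419/280) = 17095/28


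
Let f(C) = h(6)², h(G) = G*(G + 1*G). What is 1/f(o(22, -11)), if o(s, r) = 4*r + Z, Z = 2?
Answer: 1/5184 ≈ 0.00019290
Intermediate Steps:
h(G) = 2*G² (h(G) = G*(G + G) = G*(2*G) = 2*G²)
o(s, r) = 2 + 4*r (o(s, r) = 4*r + 2 = 2 + 4*r)
f(C) = 5184 (f(C) = (2*6²)² = (2*36)² = 72² = 5184)
1/f(o(22, -11)) = 1/5184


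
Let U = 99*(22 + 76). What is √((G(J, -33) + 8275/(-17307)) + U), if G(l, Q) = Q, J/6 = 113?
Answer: 2*√80445391671/5769 ≈ 98.329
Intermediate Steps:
J = 678 (J = 6*113 = 678)
U = 9702 (U = 99*98 = 9702)
√((G(J, -33) + 8275/(-17307)) + U) = √((-33 + 8275/(-17307)) + 9702) = √((-33 + 8275*(-1/17307)) + 9702) = √((-33 - 8275/17307) + 9702) = √(-579406/17307 + 9702) = √(167333108/17307) = 2*√80445391671/5769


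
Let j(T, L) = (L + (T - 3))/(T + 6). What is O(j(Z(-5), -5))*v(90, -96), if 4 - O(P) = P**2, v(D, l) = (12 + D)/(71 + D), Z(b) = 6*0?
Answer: 680/483 ≈ 1.4079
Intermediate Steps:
Z(b) = 0
j(T, L) = (-3 + L + T)/(6 + T) (j(T, L) = (L + (-3 + T))/(6 + T) = (-3 + L + T)/(6 + T))
v(D, l) = (12 + D)/(71 + D)
O(P) = 4 - P**2
O(j(Z(-5), -5))*v(90, -96) = (4 - ((-3 - 5 + 0)/(6 + 0))**2)*((12 + 90)/(71 + 90)) = (4 - (-8/6)**2)*(102/161) = (4 - ((1/6)*(-8))**2)*((1/161)*102) = (4 - (-4/3)**2)*(102/161) = (4 - 1*16/9)*(102/161) = (4 - 16/9)*(102/161) = (20/9)*(102/161) = 680/483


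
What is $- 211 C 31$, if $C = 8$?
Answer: $-52328$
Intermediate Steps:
$- 211 C 31 = \left(-211\right) 8 \cdot 31 = \left(-1688\right) 31 = -52328$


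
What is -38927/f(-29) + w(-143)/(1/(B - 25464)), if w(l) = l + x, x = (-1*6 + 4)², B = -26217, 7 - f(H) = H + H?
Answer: 466898908/65 ≈ 7.1831e+6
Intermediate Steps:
f(H) = 7 - 2*H (f(H) = 7 - (H + H) = 7 - 2*H)
x = 4 (x = (-6 + 4)² = (-2)² = 4)
w(l) = 4 + l (w(l) = l + 4 = 4 + l)
-38927/f(-29) + w(-143)/(1/(B - 25464)) = -38927/(7 - 2*(-29)) + (4 - 143)/(1/(-26217 - 25464)) = -38927/(7 + 58) - 139/(1/(-51681)) = -38927/65 - 139/(-1/51681) = -38927*1/65 - 139*(-51681) = -38927/65 + 7183659 = 466898908/65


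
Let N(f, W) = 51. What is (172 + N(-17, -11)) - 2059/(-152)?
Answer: 35955/152 ≈ 236.55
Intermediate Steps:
(172 + N(-17, -11)) - 2059/(-152) = (172 + 51) - 2059/(-152) = 223 - 2059*(-1/152) = 223 + 2059/152 = 35955/152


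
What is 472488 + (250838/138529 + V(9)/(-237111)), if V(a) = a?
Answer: 11838104162039/25054729 ≈ 4.7249e+5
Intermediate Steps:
472488 + (250838/138529 + V(9)/(-237111)) = 472488 + (250838/138529 + 9/(-237111)) = 472488 + (250838*(1/138529) + 9*(-1/237111)) = 472488 + (574/317 - 3/79037) = 472488 + 45366287/25054729 = 11838104162039/25054729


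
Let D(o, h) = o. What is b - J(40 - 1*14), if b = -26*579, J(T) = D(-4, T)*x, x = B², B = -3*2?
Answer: -14910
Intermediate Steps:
B = -6
x = 36 (x = (-6)² = 36)
J(T) = -144 (J(T) = -4*36 = -144)
b = -15054
b - J(40 - 1*14) = -15054 - 1*(-144) = -15054 + 144 = -14910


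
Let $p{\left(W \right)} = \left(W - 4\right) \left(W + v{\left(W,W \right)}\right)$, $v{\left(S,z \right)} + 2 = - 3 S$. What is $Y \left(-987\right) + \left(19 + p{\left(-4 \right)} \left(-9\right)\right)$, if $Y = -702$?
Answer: $693325$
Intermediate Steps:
$v{\left(S,z \right)} = -2 - 3 S$
$p{\left(W \right)} = \left(-4 + W\right) \left(-2 - 2 W\right)$ ($p{\left(W \right)} = \left(W - 4\right) \left(W - \left(2 + 3 W\right)\right) = \left(-4 + W\right) \left(-2 - 2 W\right)$)
$Y \left(-987\right) + \left(19 + p{\left(-4 \right)} \left(-9\right)\right) = \left(-702\right) \left(-987\right) + \left(19 + \left(8 - 2 \left(-4\right)^{2} + 6 \left(-4\right)\right) \left(-9\right)\right) = 692874 + \left(19 + \left(8 - 32 - 24\right) \left(-9\right)\right) = 692874 + \left(19 - -432\right) = 692874 + \left(19 + 432\right) = 692874 + 451 = 693325$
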